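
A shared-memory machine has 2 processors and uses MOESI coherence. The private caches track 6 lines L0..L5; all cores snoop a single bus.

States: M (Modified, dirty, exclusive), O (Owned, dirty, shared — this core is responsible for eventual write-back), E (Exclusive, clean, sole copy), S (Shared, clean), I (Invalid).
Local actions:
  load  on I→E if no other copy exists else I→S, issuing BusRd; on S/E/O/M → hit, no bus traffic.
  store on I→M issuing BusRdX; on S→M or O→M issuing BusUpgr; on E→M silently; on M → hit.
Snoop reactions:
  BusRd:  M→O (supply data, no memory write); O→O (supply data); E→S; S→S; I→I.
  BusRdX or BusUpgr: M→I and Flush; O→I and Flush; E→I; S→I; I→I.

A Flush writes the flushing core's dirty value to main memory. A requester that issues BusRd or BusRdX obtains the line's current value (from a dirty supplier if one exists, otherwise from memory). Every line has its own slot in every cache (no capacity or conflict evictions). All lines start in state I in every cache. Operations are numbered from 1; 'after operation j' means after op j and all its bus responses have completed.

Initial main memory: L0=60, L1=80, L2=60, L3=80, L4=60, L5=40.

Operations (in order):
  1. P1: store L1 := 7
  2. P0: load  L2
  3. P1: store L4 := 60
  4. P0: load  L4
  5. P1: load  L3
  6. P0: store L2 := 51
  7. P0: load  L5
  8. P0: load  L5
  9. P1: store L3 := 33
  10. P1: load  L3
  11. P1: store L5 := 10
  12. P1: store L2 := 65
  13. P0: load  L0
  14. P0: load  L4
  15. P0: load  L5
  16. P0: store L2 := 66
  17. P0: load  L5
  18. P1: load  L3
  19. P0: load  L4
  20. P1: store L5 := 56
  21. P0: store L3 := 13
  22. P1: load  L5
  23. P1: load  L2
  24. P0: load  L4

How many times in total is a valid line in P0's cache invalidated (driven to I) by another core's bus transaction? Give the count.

invalidations = 3

1. P1: store L1 := 7  bus=[BusRdX]  L1: P0=I P1=M  mem[L1]=80
2. P0: load  L2  bus=[BusRd]  L2: P0=E P1=I  mem[L2]=60
3. P1: store L4 := 60  bus=[BusRdX]  L4: P0=I P1=M  mem[L4]=60
4. P0: load  L4  bus=[BusRd]  L4: P0=S P1=O  mem[L4]=60
5. P1: load  L3  bus=[BusRd]  L3: P0=I P1=E  mem[L3]=80
6. P0: store L2 := 51  bus=[-]  L2: P0=M P1=I  mem[L2]=60
7. P0: load  L5  bus=[BusRd]  L5: P0=E P1=I  mem[L5]=40
8. P0: load  L5  bus=[-]  L5: P0=E P1=I  mem[L5]=40
9. P1: store L3 := 33  bus=[-]  L3: P0=I P1=M  mem[L3]=80
10. P1: load  L3  bus=[-]  L3: P0=I P1=M  mem[L3]=80
11. P1: store L5 := 10  bus=[BusRdX]  L5: P0=I P1=M  mem[L5]=40
12. P1: store L2 := 65  bus=[BusRdX,Flush]  L2: P0=I P1=M  mem[L2]=51
13. P0: load  L0  bus=[BusRd]  L0: P0=E P1=I  mem[L0]=60
14. P0: load  L4  bus=[-]  L4: P0=S P1=O  mem[L4]=60
15. P0: load  L5  bus=[BusRd]  L5: P0=S P1=O  mem[L5]=40
16. P0: store L2 := 66  bus=[BusRdX,Flush]  L2: P0=M P1=I  mem[L2]=65
17. P0: load  L5  bus=[-]  L5: P0=S P1=O  mem[L5]=40
18. P1: load  L3  bus=[-]  L3: P0=I P1=M  mem[L3]=80
19. P0: load  L4  bus=[-]  L4: P0=S P1=O  mem[L4]=60
20. P1: store L5 := 56  bus=[BusUpgr]  L5: P0=I P1=M  mem[L5]=40
21. P0: store L3 := 13  bus=[BusRdX,Flush]  L3: P0=M P1=I  mem[L3]=33
22. P1: load  L5  bus=[-]  L5: P0=I P1=M  mem[L5]=40
23. P1: load  L2  bus=[BusRd]  L2: P0=O P1=S  mem[L2]=65
24. P0: load  L4  bus=[-]  L4: P0=S P1=O  mem[L4]=60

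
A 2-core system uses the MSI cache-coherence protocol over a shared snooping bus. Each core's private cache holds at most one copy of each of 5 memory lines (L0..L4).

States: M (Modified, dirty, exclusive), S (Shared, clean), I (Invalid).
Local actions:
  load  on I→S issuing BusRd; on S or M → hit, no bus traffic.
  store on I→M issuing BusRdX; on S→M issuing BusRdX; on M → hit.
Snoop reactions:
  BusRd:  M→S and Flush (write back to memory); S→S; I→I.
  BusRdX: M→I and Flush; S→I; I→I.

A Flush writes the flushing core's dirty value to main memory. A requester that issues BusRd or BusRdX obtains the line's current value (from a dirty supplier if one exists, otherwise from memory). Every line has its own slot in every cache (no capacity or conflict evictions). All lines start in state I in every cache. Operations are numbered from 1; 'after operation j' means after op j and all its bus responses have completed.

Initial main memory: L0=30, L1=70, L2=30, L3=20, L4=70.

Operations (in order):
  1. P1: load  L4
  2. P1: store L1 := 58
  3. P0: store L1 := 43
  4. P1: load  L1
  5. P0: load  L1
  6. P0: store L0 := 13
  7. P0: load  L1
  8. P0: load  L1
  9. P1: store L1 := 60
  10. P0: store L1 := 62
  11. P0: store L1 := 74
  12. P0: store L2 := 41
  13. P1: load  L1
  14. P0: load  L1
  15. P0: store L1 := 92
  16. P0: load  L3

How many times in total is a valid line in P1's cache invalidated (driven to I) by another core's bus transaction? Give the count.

invalidations = 3

step 1: P1: load  L4  ⟶  IS  (L4)  txn=BusRd  M[L4]=70
step 2: P1: store L1 := 58  ⟶  IM  (L1)  txn=BusRdX  M[L1]=70
step 3: P0: store L1 := 43  ⟶  MI  (L1)  txn=BusRdX+Flush  M[L1]=58
step 4: P1: load  L1  ⟶  SS  (L1)  txn=BusRd+Flush  M[L1]=43
step 5: P0: load  L1  ⟶  SS  (L1)  txn=∅  M[L1]=43
step 6: P0: store L0 := 13  ⟶  MI  (L0)  txn=BusRdX  M[L0]=30
step 7: P0: load  L1  ⟶  SS  (L1)  txn=∅  M[L1]=43
step 8: P0: load  L1  ⟶  SS  (L1)  txn=∅  M[L1]=43
step 9: P1: store L1 := 60  ⟶  IM  (L1)  txn=BusRdX  M[L1]=43
step 10: P0: store L1 := 62  ⟶  MI  (L1)  txn=BusRdX+Flush  M[L1]=60
step 11: P0: store L1 := 74  ⟶  MI  (L1)  txn=∅  M[L1]=60
step 12: P0: store L2 := 41  ⟶  MI  (L2)  txn=BusRdX  M[L2]=30
step 13: P1: load  L1  ⟶  SS  (L1)  txn=BusRd+Flush  M[L1]=74
step 14: P0: load  L1  ⟶  SS  (L1)  txn=∅  M[L1]=74
step 15: P0: store L1 := 92  ⟶  MI  (L1)  txn=BusRdX  M[L1]=74
step 16: P0: load  L3  ⟶  SI  (L3)  txn=BusRd  M[L3]=20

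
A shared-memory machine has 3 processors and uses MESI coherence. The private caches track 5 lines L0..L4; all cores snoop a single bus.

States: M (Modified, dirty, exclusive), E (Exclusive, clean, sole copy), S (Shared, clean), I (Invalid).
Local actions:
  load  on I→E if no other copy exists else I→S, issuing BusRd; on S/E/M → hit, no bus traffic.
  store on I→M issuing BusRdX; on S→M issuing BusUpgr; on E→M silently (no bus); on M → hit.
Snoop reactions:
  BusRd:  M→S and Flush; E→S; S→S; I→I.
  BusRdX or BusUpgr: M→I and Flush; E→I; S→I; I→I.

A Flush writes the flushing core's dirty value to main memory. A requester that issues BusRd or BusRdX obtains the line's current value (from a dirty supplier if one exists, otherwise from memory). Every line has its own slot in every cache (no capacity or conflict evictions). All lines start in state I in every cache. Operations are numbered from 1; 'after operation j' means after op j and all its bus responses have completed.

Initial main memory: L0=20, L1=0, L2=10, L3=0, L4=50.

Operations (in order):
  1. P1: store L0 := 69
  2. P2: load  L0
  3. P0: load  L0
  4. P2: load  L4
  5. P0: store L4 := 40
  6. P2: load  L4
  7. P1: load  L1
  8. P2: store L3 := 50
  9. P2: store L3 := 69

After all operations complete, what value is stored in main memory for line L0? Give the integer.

step 1: P1: store L0 := 69  ⟶  IMI  (L0)  txn=BusRdX  M[L0]=20
step 2: P2: load  L0  ⟶  ISS  (L0)  txn=BusRd+Flush  M[L0]=69
step 3: P0: load  L0  ⟶  SSS  (L0)  txn=BusRd  M[L0]=69
step 4: P2: load  L4  ⟶  IIE  (L4)  txn=BusRd  M[L4]=50
step 5: P0: store L4 := 40  ⟶  MII  (L4)  txn=BusRdX  M[L4]=50
step 6: P2: load  L4  ⟶  SIS  (L4)  txn=BusRd+Flush  M[L4]=40
step 7: P1: load  L1  ⟶  IEI  (L1)  txn=BusRd  M[L1]=0
step 8: P2: store L3 := 50  ⟶  IIM  (L3)  txn=BusRdX  M[L3]=0
step 9: P2: store L3 := 69  ⟶  IIM  (L3)  txn=∅  M[L3]=0

memory[L0] = 69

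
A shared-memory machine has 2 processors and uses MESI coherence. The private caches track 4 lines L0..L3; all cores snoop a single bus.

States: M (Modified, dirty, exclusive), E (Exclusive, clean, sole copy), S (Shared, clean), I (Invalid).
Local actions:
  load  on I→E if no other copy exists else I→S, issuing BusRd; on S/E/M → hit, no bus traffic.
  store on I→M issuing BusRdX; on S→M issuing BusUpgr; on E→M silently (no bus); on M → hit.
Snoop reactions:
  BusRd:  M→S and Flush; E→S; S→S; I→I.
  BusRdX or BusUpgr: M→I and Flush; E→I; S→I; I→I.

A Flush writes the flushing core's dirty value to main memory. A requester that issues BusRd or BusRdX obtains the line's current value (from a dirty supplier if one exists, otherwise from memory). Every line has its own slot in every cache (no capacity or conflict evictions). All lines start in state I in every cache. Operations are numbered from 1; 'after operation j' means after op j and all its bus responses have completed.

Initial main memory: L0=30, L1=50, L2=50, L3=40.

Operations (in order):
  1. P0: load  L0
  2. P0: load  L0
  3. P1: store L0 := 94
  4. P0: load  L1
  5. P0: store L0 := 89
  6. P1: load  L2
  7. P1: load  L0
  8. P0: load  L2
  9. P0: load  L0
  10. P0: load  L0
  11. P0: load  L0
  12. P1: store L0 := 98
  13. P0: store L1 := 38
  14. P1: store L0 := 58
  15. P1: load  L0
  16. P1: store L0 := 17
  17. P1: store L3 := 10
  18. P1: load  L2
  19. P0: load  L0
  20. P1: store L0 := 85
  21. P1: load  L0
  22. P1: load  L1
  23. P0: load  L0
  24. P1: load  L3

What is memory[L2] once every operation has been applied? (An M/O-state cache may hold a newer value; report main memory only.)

memory[L2] = 50

[1] P0: load  L0 | P0:E(30), P1:I | bus: BusRd
[2] P0: load  L0 | P0:E(30), P1:I | bus: none
[3] P1: store L0 := 94 | P0:I, P1:M(94) | bus: BusRdX
[4] P0: load  L1 | P0:E(50), P1:I | bus: BusRd
[5] P0: store L0 := 89 | P0:M(89), P1:I | bus: BusRdX,Flush
[6] P1: load  L2 | P0:I, P1:E(50) | bus: BusRd
[7] P1: load  L0 | P0:S(89), P1:S(89) | bus: BusRd,Flush
[8] P0: load  L2 | P0:S(50), P1:S(50) | bus: BusRd
[9] P0: load  L0 | P0:S(89), P1:S(89) | bus: none
[10] P0: load  L0 | P0:S(89), P1:S(89) | bus: none
[11] P0: load  L0 | P0:S(89), P1:S(89) | bus: none
[12] P1: store L0 := 98 | P0:I, P1:M(98) | bus: BusUpgr
[13] P0: store L1 := 38 | P0:M(38), P1:I | bus: none
[14] P1: store L0 := 58 | P0:I, P1:M(58) | bus: none
[15] P1: load  L0 | P0:I, P1:M(58) | bus: none
[16] P1: store L0 := 17 | P0:I, P1:M(17) | bus: none
[17] P1: store L3 := 10 | P0:I, P1:M(10) | bus: BusRdX
[18] P1: load  L2 | P0:S(50), P1:S(50) | bus: none
[19] P0: load  L0 | P0:S(17), P1:S(17) | bus: BusRd,Flush
[20] P1: store L0 := 85 | P0:I, P1:M(85) | bus: BusUpgr
[21] P1: load  L0 | P0:I, P1:M(85) | bus: none
[22] P1: load  L1 | P0:S(38), P1:S(38) | bus: BusRd,Flush
[23] P0: load  L0 | P0:S(85), P1:S(85) | bus: BusRd,Flush
[24] P1: load  L3 | P0:I, P1:M(10) | bus: none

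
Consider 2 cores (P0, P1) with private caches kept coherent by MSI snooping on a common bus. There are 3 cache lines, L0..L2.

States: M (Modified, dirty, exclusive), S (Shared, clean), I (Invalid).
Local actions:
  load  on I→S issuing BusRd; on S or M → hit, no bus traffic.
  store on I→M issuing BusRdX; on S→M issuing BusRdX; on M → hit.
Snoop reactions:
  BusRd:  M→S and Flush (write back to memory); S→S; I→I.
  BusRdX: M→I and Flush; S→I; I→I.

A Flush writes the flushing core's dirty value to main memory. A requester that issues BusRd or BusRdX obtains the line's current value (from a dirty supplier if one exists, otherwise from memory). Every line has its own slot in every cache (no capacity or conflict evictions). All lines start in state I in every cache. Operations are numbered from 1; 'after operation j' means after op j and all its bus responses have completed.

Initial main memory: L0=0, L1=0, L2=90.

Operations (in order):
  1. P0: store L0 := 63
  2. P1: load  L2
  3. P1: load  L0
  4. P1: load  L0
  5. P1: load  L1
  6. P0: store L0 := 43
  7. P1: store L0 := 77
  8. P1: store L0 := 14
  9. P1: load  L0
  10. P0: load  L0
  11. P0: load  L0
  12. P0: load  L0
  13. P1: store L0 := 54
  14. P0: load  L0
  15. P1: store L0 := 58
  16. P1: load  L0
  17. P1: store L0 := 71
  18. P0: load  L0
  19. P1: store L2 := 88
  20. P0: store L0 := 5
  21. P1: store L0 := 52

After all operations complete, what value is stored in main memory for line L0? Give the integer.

1. P0: store L0 := 63  bus=[BusRdX]  L0: P0=M P1=I  mem[L0]=0
2. P1: load  L2  bus=[BusRd]  L2: P0=I P1=S  mem[L2]=90
3. P1: load  L0  bus=[BusRd,Flush]  L0: P0=S P1=S  mem[L0]=63
4. P1: load  L0  bus=[-]  L0: P0=S P1=S  mem[L0]=63
5. P1: load  L1  bus=[BusRd]  L1: P0=I P1=S  mem[L1]=0
6. P0: store L0 := 43  bus=[BusRdX]  L0: P0=M P1=I  mem[L0]=63
7. P1: store L0 := 77  bus=[BusRdX,Flush]  L0: P0=I P1=M  mem[L0]=43
8. P1: store L0 := 14  bus=[-]  L0: P0=I P1=M  mem[L0]=43
9. P1: load  L0  bus=[-]  L0: P0=I P1=M  mem[L0]=43
10. P0: load  L0  bus=[BusRd,Flush]  L0: P0=S P1=S  mem[L0]=14
11. P0: load  L0  bus=[-]  L0: P0=S P1=S  mem[L0]=14
12. P0: load  L0  bus=[-]  L0: P0=S P1=S  mem[L0]=14
13. P1: store L0 := 54  bus=[BusRdX]  L0: P0=I P1=M  mem[L0]=14
14. P0: load  L0  bus=[BusRd,Flush]  L0: P0=S P1=S  mem[L0]=54
15. P1: store L0 := 58  bus=[BusRdX]  L0: P0=I P1=M  mem[L0]=54
16. P1: load  L0  bus=[-]  L0: P0=I P1=M  mem[L0]=54
17. P1: store L0 := 71  bus=[-]  L0: P0=I P1=M  mem[L0]=54
18. P0: load  L0  bus=[BusRd,Flush]  L0: P0=S P1=S  mem[L0]=71
19. P1: store L2 := 88  bus=[BusRdX]  L2: P0=I P1=M  mem[L2]=90
20. P0: store L0 := 5  bus=[BusRdX]  L0: P0=M P1=I  mem[L0]=71
21. P1: store L0 := 52  bus=[BusRdX,Flush]  L0: P0=I P1=M  mem[L0]=5

memory[L0] = 5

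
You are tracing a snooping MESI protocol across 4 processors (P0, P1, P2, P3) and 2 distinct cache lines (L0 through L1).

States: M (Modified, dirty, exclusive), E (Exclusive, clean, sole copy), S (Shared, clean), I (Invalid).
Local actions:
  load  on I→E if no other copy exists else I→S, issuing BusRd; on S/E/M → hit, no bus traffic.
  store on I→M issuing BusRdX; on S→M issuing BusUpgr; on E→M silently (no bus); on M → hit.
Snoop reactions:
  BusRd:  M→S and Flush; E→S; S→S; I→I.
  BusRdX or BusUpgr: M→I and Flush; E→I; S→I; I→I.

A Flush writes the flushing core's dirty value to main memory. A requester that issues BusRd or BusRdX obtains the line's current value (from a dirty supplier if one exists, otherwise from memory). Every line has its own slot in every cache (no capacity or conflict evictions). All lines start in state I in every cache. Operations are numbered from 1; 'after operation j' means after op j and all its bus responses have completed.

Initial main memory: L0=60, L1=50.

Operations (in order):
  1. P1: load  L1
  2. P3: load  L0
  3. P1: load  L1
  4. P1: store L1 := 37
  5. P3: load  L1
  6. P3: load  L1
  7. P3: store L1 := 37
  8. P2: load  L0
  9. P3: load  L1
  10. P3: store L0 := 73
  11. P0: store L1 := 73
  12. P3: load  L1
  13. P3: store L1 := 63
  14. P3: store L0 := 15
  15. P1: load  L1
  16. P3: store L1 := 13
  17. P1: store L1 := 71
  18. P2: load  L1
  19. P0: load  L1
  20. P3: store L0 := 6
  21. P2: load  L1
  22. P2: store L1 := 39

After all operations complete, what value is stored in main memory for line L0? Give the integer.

memory[L0] = 60

step 1: P1: load  L1  ⟶  IEII  (L1)  txn=BusRd  M[L1]=50
step 2: P3: load  L0  ⟶  IIIE  (L0)  txn=BusRd  M[L0]=60
step 3: P1: load  L1  ⟶  IEII  (L1)  txn=∅  M[L1]=50
step 4: P1: store L1 := 37  ⟶  IMII  (L1)  txn=∅  M[L1]=50
step 5: P3: load  L1  ⟶  ISIS  (L1)  txn=BusRd+Flush  M[L1]=37
step 6: P3: load  L1  ⟶  ISIS  (L1)  txn=∅  M[L1]=37
step 7: P3: store L1 := 37  ⟶  IIIM  (L1)  txn=BusUpgr  M[L1]=37
step 8: P2: load  L0  ⟶  IISS  (L0)  txn=BusRd  M[L0]=60
step 9: P3: load  L1  ⟶  IIIM  (L1)  txn=∅  M[L1]=37
step 10: P3: store L0 := 73  ⟶  IIIM  (L0)  txn=BusUpgr  M[L0]=60
step 11: P0: store L1 := 73  ⟶  MIII  (L1)  txn=BusRdX+Flush  M[L1]=37
step 12: P3: load  L1  ⟶  SIIS  (L1)  txn=BusRd+Flush  M[L1]=73
step 13: P3: store L1 := 63  ⟶  IIIM  (L1)  txn=BusUpgr  M[L1]=73
step 14: P3: store L0 := 15  ⟶  IIIM  (L0)  txn=∅  M[L0]=60
step 15: P1: load  L1  ⟶  ISIS  (L1)  txn=BusRd+Flush  M[L1]=63
step 16: P3: store L1 := 13  ⟶  IIIM  (L1)  txn=BusUpgr  M[L1]=63
step 17: P1: store L1 := 71  ⟶  IMII  (L1)  txn=BusRdX+Flush  M[L1]=13
step 18: P2: load  L1  ⟶  ISSI  (L1)  txn=BusRd+Flush  M[L1]=71
step 19: P0: load  L1  ⟶  SSSI  (L1)  txn=BusRd  M[L1]=71
step 20: P3: store L0 := 6  ⟶  IIIM  (L0)  txn=∅  M[L0]=60
step 21: P2: load  L1  ⟶  SSSI  (L1)  txn=∅  M[L1]=71
step 22: P2: store L1 := 39  ⟶  IIMI  (L1)  txn=BusUpgr  M[L1]=71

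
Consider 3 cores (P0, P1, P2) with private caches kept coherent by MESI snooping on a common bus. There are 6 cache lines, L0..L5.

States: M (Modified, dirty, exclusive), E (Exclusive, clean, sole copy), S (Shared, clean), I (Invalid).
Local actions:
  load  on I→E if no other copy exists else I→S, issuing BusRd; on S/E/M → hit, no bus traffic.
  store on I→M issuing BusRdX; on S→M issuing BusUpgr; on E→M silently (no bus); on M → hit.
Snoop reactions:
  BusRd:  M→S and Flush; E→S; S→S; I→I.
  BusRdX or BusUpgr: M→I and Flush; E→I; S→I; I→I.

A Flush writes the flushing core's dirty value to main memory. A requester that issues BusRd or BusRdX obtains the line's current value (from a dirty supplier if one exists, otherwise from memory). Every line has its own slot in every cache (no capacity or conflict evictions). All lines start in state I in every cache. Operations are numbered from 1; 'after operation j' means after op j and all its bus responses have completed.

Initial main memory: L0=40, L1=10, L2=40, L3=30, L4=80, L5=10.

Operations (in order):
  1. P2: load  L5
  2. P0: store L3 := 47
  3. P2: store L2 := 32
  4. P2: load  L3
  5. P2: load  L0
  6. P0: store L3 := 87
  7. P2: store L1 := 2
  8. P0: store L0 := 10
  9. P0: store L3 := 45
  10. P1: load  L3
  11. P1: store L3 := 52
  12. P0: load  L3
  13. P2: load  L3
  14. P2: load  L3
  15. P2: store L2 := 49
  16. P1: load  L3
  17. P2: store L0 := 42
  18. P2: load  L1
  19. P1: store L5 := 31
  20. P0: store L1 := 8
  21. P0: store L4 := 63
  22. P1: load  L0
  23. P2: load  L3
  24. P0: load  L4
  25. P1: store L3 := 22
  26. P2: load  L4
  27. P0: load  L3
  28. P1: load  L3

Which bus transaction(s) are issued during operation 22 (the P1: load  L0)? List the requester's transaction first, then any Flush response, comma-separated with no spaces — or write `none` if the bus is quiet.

[1] P2: load  L5 | P0:I, P1:I, P2:E(10) | bus: BusRd
[2] P0: store L3 := 47 | P0:M(47), P1:I, P2:I | bus: BusRdX
[3] P2: store L2 := 32 | P0:I, P1:I, P2:M(32) | bus: BusRdX
[4] P2: load  L3 | P0:S(47), P1:I, P2:S(47) | bus: BusRd,Flush
[5] P2: load  L0 | P0:I, P1:I, P2:E(40) | bus: BusRd
[6] P0: store L3 := 87 | P0:M(87), P1:I, P2:I | bus: BusUpgr
[7] P2: store L1 := 2 | P0:I, P1:I, P2:M(2) | bus: BusRdX
[8] P0: store L0 := 10 | P0:M(10), P1:I, P2:I | bus: BusRdX
[9] P0: store L3 := 45 | P0:M(45), P1:I, P2:I | bus: none
[10] P1: load  L3 | P0:S(45), P1:S(45), P2:I | bus: BusRd,Flush
[11] P1: store L3 := 52 | P0:I, P1:M(52), P2:I | bus: BusUpgr
[12] P0: load  L3 | P0:S(52), P1:S(52), P2:I | bus: BusRd,Flush
[13] P2: load  L3 | P0:S(52), P1:S(52), P2:S(52) | bus: BusRd
[14] P2: load  L3 | P0:S(52), P1:S(52), P2:S(52) | bus: none
[15] P2: store L2 := 49 | P0:I, P1:I, P2:M(49) | bus: none
[16] P1: load  L3 | P0:S(52), P1:S(52), P2:S(52) | bus: none
[17] P2: store L0 := 42 | P0:I, P1:I, P2:M(42) | bus: BusRdX,Flush
[18] P2: load  L1 | P0:I, P1:I, P2:M(2) | bus: none
[19] P1: store L5 := 31 | P0:I, P1:M(31), P2:I | bus: BusRdX
[20] P0: store L1 := 8 | P0:M(8), P1:I, P2:I | bus: BusRdX,Flush
[21] P0: store L4 := 63 | P0:M(63), P1:I, P2:I | bus: BusRdX
[22] P1: load  L0 | P0:I, P1:S(42), P2:S(42) | bus: BusRd,Flush
[23] P2: load  L3 | P0:S(52), P1:S(52), P2:S(52) | bus: none
[24] P0: load  L4 | P0:M(63), P1:I, P2:I | bus: none
[25] P1: store L3 := 22 | P0:I, P1:M(22), P2:I | bus: BusUpgr
[26] P2: load  L4 | P0:S(63), P1:I, P2:S(63) | bus: BusRd,Flush
[27] P0: load  L3 | P0:S(22), P1:S(22), P2:I | bus: BusRd,Flush
[28] P1: load  L3 | P0:S(22), P1:S(22), P2:I | bus: none

bus = BusRd,Flush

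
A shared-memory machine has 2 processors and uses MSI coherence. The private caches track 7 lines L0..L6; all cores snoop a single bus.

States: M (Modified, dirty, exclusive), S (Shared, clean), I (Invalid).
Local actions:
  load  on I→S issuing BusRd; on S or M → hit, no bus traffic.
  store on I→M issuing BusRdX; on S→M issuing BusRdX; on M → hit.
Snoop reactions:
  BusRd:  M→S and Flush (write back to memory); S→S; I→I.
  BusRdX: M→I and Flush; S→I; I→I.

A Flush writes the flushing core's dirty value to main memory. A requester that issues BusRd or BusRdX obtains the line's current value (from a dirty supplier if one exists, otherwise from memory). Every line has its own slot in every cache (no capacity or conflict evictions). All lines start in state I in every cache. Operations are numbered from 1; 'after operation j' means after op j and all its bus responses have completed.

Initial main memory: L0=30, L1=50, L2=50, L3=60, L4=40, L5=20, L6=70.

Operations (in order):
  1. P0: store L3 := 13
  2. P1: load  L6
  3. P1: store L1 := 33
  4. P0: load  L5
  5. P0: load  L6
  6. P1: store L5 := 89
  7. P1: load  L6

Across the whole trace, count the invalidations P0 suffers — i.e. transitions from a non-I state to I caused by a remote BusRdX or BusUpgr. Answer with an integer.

1. P0: store L3 := 13  bus=[BusRdX]  L3: P0=M P1=I  mem[L3]=60
2. P1: load  L6  bus=[BusRd]  L6: P0=I P1=S  mem[L6]=70
3. P1: store L1 := 33  bus=[BusRdX]  L1: P0=I P1=M  mem[L1]=50
4. P0: load  L5  bus=[BusRd]  L5: P0=S P1=I  mem[L5]=20
5. P0: load  L6  bus=[BusRd]  L6: P0=S P1=S  mem[L6]=70
6. P1: store L5 := 89  bus=[BusRdX]  L5: P0=I P1=M  mem[L5]=20
7. P1: load  L6  bus=[-]  L6: P0=S P1=S  mem[L6]=70

invalidations = 1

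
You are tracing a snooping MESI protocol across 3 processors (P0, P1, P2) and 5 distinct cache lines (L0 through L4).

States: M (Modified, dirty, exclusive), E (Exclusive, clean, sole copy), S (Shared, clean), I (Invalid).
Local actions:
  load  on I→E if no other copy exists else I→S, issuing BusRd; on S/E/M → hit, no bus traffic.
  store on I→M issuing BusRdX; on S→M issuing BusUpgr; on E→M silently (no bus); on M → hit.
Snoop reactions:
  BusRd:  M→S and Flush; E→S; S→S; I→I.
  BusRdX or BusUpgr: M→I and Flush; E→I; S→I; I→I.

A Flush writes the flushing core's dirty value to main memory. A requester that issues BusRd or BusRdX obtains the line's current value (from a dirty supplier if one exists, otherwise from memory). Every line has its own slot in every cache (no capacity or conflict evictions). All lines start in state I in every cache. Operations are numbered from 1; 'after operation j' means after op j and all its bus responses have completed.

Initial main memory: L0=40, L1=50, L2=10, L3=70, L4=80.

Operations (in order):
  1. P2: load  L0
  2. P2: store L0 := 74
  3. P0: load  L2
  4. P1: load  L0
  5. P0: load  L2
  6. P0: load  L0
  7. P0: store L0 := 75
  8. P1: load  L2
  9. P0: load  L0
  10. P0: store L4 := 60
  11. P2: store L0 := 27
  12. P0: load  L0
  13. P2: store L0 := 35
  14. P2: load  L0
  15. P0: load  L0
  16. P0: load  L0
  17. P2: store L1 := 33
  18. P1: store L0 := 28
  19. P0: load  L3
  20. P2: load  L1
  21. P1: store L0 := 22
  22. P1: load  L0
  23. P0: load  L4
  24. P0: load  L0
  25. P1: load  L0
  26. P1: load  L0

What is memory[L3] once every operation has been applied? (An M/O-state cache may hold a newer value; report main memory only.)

memory[L3] = 70

1. P2: load  L0  bus=[BusRd]  L0: P0=I P1=I P2=E  mem[L0]=40
2. P2: store L0 := 74  bus=[-]  L0: P0=I P1=I P2=M  mem[L0]=40
3. P0: load  L2  bus=[BusRd]  L2: P0=E P1=I P2=I  mem[L2]=10
4. P1: load  L0  bus=[BusRd,Flush]  L0: P0=I P1=S P2=S  mem[L0]=74
5. P0: load  L2  bus=[-]  L2: P0=E P1=I P2=I  mem[L2]=10
6. P0: load  L0  bus=[BusRd]  L0: P0=S P1=S P2=S  mem[L0]=74
7. P0: store L0 := 75  bus=[BusUpgr]  L0: P0=M P1=I P2=I  mem[L0]=74
8. P1: load  L2  bus=[BusRd]  L2: P0=S P1=S P2=I  mem[L2]=10
9. P0: load  L0  bus=[-]  L0: P0=M P1=I P2=I  mem[L0]=74
10. P0: store L4 := 60  bus=[BusRdX]  L4: P0=M P1=I P2=I  mem[L4]=80
11. P2: store L0 := 27  bus=[BusRdX,Flush]  L0: P0=I P1=I P2=M  mem[L0]=75
12. P0: load  L0  bus=[BusRd,Flush]  L0: P0=S P1=I P2=S  mem[L0]=27
13. P2: store L0 := 35  bus=[BusUpgr]  L0: P0=I P1=I P2=M  mem[L0]=27
14. P2: load  L0  bus=[-]  L0: P0=I P1=I P2=M  mem[L0]=27
15. P0: load  L0  bus=[BusRd,Flush]  L0: P0=S P1=I P2=S  mem[L0]=35
16. P0: load  L0  bus=[-]  L0: P0=S P1=I P2=S  mem[L0]=35
17. P2: store L1 := 33  bus=[BusRdX]  L1: P0=I P1=I P2=M  mem[L1]=50
18. P1: store L0 := 28  bus=[BusRdX]  L0: P0=I P1=M P2=I  mem[L0]=35
19. P0: load  L3  bus=[BusRd]  L3: P0=E P1=I P2=I  mem[L3]=70
20. P2: load  L1  bus=[-]  L1: P0=I P1=I P2=M  mem[L1]=50
21. P1: store L0 := 22  bus=[-]  L0: P0=I P1=M P2=I  mem[L0]=35
22. P1: load  L0  bus=[-]  L0: P0=I P1=M P2=I  mem[L0]=35
23. P0: load  L4  bus=[-]  L4: P0=M P1=I P2=I  mem[L4]=80
24. P0: load  L0  bus=[BusRd,Flush]  L0: P0=S P1=S P2=I  mem[L0]=22
25. P1: load  L0  bus=[-]  L0: P0=S P1=S P2=I  mem[L0]=22
26. P1: load  L0  bus=[-]  L0: P0=S P1=S P2=I  mem[L0]=22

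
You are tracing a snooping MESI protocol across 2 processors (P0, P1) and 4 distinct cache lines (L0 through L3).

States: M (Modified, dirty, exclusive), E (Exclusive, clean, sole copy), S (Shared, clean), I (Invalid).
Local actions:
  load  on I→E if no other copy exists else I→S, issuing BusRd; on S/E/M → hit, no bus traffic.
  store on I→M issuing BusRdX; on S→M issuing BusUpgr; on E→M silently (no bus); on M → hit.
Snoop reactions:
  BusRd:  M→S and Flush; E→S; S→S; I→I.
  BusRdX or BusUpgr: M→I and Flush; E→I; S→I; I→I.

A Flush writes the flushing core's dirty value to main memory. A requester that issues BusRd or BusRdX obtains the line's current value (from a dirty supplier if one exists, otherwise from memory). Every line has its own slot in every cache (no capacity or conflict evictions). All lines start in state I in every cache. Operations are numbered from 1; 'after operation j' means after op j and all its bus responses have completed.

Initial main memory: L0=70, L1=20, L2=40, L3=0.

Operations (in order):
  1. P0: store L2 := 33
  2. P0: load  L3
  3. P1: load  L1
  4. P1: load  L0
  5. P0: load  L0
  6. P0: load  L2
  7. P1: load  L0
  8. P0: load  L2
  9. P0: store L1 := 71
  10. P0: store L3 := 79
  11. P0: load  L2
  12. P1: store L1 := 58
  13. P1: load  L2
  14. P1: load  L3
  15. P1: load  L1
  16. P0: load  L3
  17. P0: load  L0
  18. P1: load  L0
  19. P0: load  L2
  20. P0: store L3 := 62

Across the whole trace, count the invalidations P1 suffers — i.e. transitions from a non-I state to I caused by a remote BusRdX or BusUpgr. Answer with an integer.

1. P0: store L2 := 33  bus=[BusRdX]  L2: P0=M P1=I  mem[L2]=40
2. P0: load  L3  bus=[BusRd]  L3: P0=E P1=I  mem[L3]=0
3. P1: load  L1  bus=[BusRd]  L1: P0=I P1=E  mem[L1]=20
4. P1: load  L0  bus=[BusRd]  L0: P0=I P1=E  mem[L0]=70
5. P0: load  L0  bus=[BusRd]  L0: P0=S P1=S  mem[L0]=70
6. P0: load  L2  bus=[-]  L2: P0=M P1=I  mem[L2]=40
7. P1: load  L0  bus=[-]  L0: P0=S P1=S  mem[L0]=70
8. P0: load  L2  bus=[-]  L2: P0=M P1=I  mem[L2]=40
9. P0: store L1 := 71  bus=[BusRdX]  L1: P0=M P1=I  mem[L1]=20
10. P0: store L3 := 79  bus=[-]  L3: P0=M P1=I  mem[L3]=0
11. P0: load  L2  bus=[-]  L2: P0=M P1=I  mem[L2]=40
12. P1: store L1 := 58  bus=[BusRdX,Flush]  L1: P0=I P1=M  mem[L1]=71
13. P1: load  L2  bus=[BusRd,Flush]  L2: P0=S P1=S  mem[L2]=33
14. P1: load  L3  bus=[BusRd,Flush]  L3: P0=S P1=S  mem[L3]=79
15. P1: load  L1  bus=[-]  L1: P0=I P1=M  mem[L1]=71
16. P0: load  L3  bus=[-]  L3: P0=S P1=S  mem[L3]=79
17. P0: load  L0  bus=[-]  L0: P0=S P1=S  mem[L0]=70
18. P1: load  L0  bus=[-]  L0: P0=S P1=S  mem[L0]=70
19. P0: load  L2  bus=[-]  L2: P0=S P1=S  mem[L2]=33
20. P0: store L3 := 62  bus=[BusUpgr]  L3: P0=M P1=I  mem[L3]=79

invalidations = 2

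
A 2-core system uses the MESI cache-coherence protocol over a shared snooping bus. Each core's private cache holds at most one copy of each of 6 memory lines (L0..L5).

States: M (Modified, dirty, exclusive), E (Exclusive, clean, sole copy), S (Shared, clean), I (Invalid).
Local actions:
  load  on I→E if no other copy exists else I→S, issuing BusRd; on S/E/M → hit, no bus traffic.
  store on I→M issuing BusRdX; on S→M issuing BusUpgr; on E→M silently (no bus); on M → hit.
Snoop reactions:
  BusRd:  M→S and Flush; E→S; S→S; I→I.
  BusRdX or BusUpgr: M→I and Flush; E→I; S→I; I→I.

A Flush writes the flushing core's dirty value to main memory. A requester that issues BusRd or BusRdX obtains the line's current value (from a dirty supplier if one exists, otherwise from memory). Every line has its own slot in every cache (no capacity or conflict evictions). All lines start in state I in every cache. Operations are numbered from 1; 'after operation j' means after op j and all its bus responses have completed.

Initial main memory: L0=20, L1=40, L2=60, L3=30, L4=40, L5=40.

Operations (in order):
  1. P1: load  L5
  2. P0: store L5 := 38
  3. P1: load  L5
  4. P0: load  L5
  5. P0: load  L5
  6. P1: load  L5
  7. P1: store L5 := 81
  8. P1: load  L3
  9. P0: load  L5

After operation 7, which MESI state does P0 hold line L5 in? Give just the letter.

step 1: P1: load  L5  ⟶  IE  (L5)  txn=BusRd  M[L5]=40
step 2: P0: store L5 := 38  ⟶  MI  (L5)  txn=BusRdX  M[L5]=40
step 3: P1: load  L5  ⟶  SS  (L5)  txn=BusRd+Flush  M[L5]=38
step 4: P0: load  L5  ⟶  SS  (L5)  txn=∅  M[L5]=38
step 5: P0: load  L5  ⟶  SS  (L5)  txn=∅  M[L5]=38
step 6: P1: load  L5  ⟶  SS  (L5)  txn=∅  M[L5]=38
step 7: P1: store L5 := 81  ⟶  IM  (L5)  txn=BusUpgr  M[L5]=38
step 8: P1: load  L3  ⟶  IE  (L3)  txn=BusRd  M[L3]=30
step 9: P0: load  L5  ⟶  SS  (L5)  txn=BusRd+Flush  M[L5]=81

state = I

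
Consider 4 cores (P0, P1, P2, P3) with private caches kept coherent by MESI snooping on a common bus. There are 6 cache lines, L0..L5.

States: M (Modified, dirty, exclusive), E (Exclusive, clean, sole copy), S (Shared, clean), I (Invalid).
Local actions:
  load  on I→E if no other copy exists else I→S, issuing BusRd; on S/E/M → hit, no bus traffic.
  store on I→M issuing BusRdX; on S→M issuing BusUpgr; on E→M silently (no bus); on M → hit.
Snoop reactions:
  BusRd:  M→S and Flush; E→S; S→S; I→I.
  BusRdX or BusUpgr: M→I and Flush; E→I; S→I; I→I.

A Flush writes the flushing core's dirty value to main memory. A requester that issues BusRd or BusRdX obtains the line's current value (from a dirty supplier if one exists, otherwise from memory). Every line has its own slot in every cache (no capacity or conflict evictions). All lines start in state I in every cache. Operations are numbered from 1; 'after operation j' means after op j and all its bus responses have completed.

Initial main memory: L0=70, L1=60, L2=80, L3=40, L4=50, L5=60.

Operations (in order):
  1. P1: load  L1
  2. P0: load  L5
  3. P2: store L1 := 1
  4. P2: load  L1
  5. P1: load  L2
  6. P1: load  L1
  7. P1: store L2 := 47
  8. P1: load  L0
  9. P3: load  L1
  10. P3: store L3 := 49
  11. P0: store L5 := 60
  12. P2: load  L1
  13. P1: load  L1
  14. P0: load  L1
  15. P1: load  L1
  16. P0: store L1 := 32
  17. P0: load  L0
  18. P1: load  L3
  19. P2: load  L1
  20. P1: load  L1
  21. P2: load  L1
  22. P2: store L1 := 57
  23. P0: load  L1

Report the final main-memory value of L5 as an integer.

step 1: P1: load  L1  ⟶  IEII  (L1)  txn=BusRd  M[L1]=60
step 2: P0: load  L5  ⟶  EIII  (L5)  txn=BusRd  M[L5]=60
step 3: P2: store L1 := 1  ⟶  IIMI  (L1)  txn=BusRdX  M[L1]=60
step 4: P2: load  L1  ⟶  IIMI  (L1)  txn=∅  M[L1]=60
step 5: P1: load  L2  ⟶  IEII  (L2)  txn=BusRd  M[L2]=80
step 6: P1: load  L1  ⟶  ISSI  (L1)  txn=BusRd+Flush  M[L1]=1
step 7: P1: store L2 := 47  ⟶  IMII  (L2)  txn=∅  M[L2]=80
step 8: P1: load  L0  ⟶  IEII  (L0)  txn=BusRd  M[L0]=70
step 9: P3: load  L1  ⟶  ISSS  (L1)  txn=BusRd  M[L1]=1
step 10: P3: store L3 := 49  ⟶  IIIM  (L3)  txn=BusRdX  M[L3]=40
step 11: P0: store L5 := 60  ⟶  MIII  (L5)  txn=∅  M[L5]=60
step 12: P2: load  L1  ⟶  ISSS  (L1)  txn=∅  M[L1]=1
step 13: P1: load  L1  ⟶  ISSS  (L1)  txn=∅  M[L1]=1
step 14: P0: load  L1  ⟶  SSSS  (L1)  txn=BusRd  M[L1]=1
step 15: P1: load  L1  ⟶  SSSS  (L1)  txn=∅  M[L1]=1
step 16: P0: store L1 := 32  ⟶  MIII  (L1)  txn=BusUpgr  M[L1]=1
step 17: P0: load  L0  ⟶  SSII  (L0)  txn=BusRd  M[L0]=70
step 18: P1: load  L3  ⟶  ISIS  (L3)  txn=BusRd+Flush  M[L3]=49
step 19: P2: load  L1  ⟶  SISI  (L1)  txn=BusRd+Flush  M[L1]=32
step 20: P1: load  L1  ⟶  SSSI  (L1)  txn=BusRd  M[L1]=32
step 21: P2: load  L1  ⟶  SSSI  (L1)  txn=∅  M[L1]=32
step 22: P2: store L1 := 57  ⟶  IIMI  (L1)  txn=BusUpgr  M[L1]=32
step 23: P0: load  L1  ⟶  SISI  (L1)  txn=BusRd+Flush  M[L1]=57

memory[L5] = 60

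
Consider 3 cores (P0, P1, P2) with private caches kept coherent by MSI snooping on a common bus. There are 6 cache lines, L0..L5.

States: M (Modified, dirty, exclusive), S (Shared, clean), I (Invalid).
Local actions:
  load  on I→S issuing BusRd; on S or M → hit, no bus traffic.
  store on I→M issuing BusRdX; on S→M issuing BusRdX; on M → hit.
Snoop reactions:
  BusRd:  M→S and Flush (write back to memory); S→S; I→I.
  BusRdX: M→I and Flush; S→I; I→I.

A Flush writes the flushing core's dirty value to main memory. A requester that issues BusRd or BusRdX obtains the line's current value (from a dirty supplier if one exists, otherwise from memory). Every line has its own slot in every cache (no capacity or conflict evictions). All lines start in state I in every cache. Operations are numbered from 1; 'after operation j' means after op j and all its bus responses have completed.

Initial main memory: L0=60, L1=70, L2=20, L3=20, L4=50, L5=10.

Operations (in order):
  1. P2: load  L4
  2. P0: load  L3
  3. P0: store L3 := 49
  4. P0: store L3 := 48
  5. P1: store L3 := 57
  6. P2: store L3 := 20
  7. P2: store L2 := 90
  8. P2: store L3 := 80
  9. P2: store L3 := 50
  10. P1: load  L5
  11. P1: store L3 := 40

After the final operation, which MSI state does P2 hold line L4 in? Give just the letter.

state = S

step 1: P2: load  L4  ⟶  IIS  (L4)  txn=BusRd  M[L4]=50
step 2: P0: load  L3  ⟶  SII  (L3)  txn=BusRd  M[L3]=20
step 3: P0: store L3 := 49  ⟶  MII  (L3)  txn=BusRdX  M[L3]=20
step 4: P0: store L3 := 48  ⟶  MII  (L3)  txn=∅  M[L3]=20
step 5: P1: store L3 := 57  ⟶  IMI  (L3)  txn=BusRdX+Flush  M[L3]=48
step 6: P2: store L3 := 20  ⟶  IIM  (L3)  txn=BusRdX+Flush  M[L3]=57
step 7: P2: store L2 := 90  ⟶  IIM  (L2)  txn=BusRdX  M[L2]=20
step 8: P2: store L3 := 80  ⟶  IIM  (L3)  txn=∅  M[L3]=57
step 9: P2: store L3 := 50  ⟶  IIM  (L3)  txn=∅  M[L3]=57
step 10: P1: load  L5  ⟶  ISI  (L5)  txn=BusRd  M[L5]=10
step 11: P1: store L3 := 40  ⟶  IMI  (L3)  txn=BusRdX+Flush  M[L3]=50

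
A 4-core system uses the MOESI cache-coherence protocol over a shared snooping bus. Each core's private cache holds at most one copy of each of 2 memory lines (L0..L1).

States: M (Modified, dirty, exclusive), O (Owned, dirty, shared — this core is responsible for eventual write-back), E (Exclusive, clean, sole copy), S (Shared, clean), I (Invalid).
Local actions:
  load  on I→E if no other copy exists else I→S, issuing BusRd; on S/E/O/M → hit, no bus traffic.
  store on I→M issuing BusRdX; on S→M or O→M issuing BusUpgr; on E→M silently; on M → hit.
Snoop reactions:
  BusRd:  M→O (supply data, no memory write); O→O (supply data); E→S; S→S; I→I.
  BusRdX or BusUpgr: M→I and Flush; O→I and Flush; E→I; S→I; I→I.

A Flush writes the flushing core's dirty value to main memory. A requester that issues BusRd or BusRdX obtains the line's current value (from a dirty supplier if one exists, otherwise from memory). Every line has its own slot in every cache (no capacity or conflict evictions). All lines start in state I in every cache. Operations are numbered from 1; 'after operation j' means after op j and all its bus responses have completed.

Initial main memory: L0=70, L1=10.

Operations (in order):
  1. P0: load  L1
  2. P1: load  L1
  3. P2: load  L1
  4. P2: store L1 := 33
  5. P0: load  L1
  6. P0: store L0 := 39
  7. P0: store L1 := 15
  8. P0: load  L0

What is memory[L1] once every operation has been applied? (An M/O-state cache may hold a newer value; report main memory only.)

[1] P0: load  L1 | P0:E(10), P1:I, P2:I, P3:I | bus: BusRd
[2] P1: load  L1 | P0:S(10), P1:S(10), P2:I, P3:I | bus: BusRd
[3] P2: load  L1 | P0:S(10), P1:S(10), P2:S(10), P3:I | bus: BusRd
[4] P2: store L1 := 33 | P0:I, P1:I, P2:M(33), P3:I | bus: BusUpgr
[5] P0: load  L1 | P0:S(33), P1:I, P2:O(33), P3:I | bus: BusRd
[6] P0: store L0 := 39 | P0:M(39), P1:I, P2:I, P3:I | bus: BusRdX
[7] P0: store L1 := 15 | P0:M(15), P1:I, P2:I, P3:I | bus: BusUpgr,Flush
[8] P0: load  L0 | P0:M(39), P1:I, P2:I, P3:I | bus: none

memory[L1] = 33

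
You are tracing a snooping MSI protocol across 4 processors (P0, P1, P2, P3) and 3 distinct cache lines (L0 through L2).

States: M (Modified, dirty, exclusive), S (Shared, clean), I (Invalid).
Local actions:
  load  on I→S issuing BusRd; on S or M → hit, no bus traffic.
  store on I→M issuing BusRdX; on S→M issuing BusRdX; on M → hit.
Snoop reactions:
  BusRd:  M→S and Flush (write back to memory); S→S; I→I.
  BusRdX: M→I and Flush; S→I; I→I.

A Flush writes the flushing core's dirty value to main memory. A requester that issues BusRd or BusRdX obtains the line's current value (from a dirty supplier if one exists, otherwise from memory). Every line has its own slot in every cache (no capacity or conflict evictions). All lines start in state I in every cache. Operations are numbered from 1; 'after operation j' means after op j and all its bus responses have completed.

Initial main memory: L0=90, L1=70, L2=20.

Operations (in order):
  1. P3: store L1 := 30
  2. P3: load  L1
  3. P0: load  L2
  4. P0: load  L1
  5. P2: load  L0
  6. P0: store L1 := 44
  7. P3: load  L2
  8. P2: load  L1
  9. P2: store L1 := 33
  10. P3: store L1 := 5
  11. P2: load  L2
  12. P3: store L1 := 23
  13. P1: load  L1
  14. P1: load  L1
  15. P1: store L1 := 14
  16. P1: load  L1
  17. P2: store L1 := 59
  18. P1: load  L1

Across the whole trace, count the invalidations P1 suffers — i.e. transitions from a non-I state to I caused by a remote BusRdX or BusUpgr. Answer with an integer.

  op1 P3: store L1 := 30 → I/I/I/M on L1; bus BusRdX; mem=70
  op2 P3: load  L1 → I/I/I/M on L1; bus (none); mem=70
  op3 P0: load  L2 → S/I/I/I on L2; bus BusRd; mem=20
  op4 P0: load  L1 → S/I/I/S on L1; bus BusRd Flush; mem=30
  op5 P2: load  L0 → I/I/S/I on L0; bus BusRd; mem=90
  op6 P0: store L1 := 44 → M/I/I/I on L1; bus BusRdX; mem=30
  op7 P3: load  L2 → S/I/I/S on L2; bus BusRd; mem=20
  op8 P2: load  L1 → S/I/S/I on L1; bus BusRd Flush; mem=44
  op9 P2: store L1 := 33 → I/I/M/I on L1; bus BusRdX; mem=44
  op10 P3: store L1 := 5 → I/I/I/M on L1; bus BusRdX Flush; mem=33
  op11 P2: load  L2 → S/I/S/S on L2; bus BusRd; mem=20
  op12 P3: store L1 := 23 → I/I/I/M on L1; bus (none); mem=33
  op13 P1: load  L1 → I/S/I/S on L1; bus BusRd Flush; mem=23
  op14 P1: load  L1 → I/S/I/S on L1; bus (none); mem=23
  op15 P1: store L1 := 14 → I/M/I/I on L1; bus BusRdX; mem=23
  op16 P1: load  L1 → I/M/I/I on L1; bus (none); mem=23
  op17 P2: store L1 := 59 → I/I/M/I on L1; bus BusRdX Flush; mem=14
  op18 P1: load  L1 → I/S/S/I on L1; bus BusRd Flush; mem=59

invalidations = 1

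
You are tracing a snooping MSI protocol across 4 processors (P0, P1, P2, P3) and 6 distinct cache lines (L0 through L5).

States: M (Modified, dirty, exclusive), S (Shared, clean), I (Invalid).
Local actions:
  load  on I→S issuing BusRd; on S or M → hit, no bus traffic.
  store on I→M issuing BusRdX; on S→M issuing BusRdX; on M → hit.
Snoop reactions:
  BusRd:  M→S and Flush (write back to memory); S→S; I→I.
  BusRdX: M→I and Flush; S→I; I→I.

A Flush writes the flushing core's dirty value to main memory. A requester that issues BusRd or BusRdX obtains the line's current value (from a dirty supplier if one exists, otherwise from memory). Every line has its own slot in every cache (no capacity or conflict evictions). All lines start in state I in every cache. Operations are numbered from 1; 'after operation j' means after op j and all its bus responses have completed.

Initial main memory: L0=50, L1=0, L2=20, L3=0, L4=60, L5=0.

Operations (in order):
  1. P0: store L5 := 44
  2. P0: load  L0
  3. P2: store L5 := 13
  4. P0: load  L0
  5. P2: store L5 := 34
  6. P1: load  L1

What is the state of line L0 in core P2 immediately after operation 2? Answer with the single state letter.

state = I

[1] P0: store L5 := 44 | P0:M(44), P1:I, P2:I, P3:I | bus: BusRdX
[2] P0: load  L0 | P0:S(50), P1:I, P2:I, P3:I | bus: BusRd
[3] P2: store L5 := 13 | P0:I, P1:I, P2:M(13), P3:I | bus: BusRdX,Flush
[4] P0: load  L0 | P0:S(50), P1:I, P2:I, P3:I | bus: none
[5] P2: store L5 := 34 | P0:I, P1:I, P2:M(34), P3:I | bus: none
[6] P1: load  L1 | P0:I, P1:S(0), P2:I, P3:I | bus: BusRd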